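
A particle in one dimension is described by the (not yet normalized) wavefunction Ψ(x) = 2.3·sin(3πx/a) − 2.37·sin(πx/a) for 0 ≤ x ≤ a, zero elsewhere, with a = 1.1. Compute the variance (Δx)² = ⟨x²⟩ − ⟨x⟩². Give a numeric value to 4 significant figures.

Compute ⟨x⟩ and ⟨x²⟩ separately, then (Δx)² = ⟨x²⟩ − ⟨x⟩².
On 0 ≤ x ≤ a (j ≠ l): ∫sin²(jπx/a) dx = a/2, ∫sin(jπx/a)·sin(lπx/a) dx = 0; diagonal moments ∫x·sin²(jπx/a) dx = a²/4, ∫x²·sin²(jπx/a) dx = a³·(1/6 − 1/(4j²π²)); cross terms ∫x·sin(jπx/a)·sin(lπx/a) dx = 0 for j + l even and −4jla²/(π²(j² − l²)²) for j + l odd, ∫x²·sin(jπx/a)·sin(lπx/a) dx = (−1)^(j+l)·4jla³/(π²(j² − l²)²); higher powers the same way via product-to-sum and parts.
Normalization: ∫|Ψ|² dx = 5.9988.
⟨x⟩ = 0.55000 and ⟨x²⟩ = 0.32251.
(Δx)² = 0.32251 − (0.55000)² = 0.020008.

0.02001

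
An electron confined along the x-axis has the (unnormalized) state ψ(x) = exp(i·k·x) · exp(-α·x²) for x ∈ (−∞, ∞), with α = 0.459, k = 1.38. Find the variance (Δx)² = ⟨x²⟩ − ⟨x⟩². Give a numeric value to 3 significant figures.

Compute ⟨x⟩ and ⟨x²⟩ separately, then (Δx)² = ⟨x²⟩ − ⟨x⟩².
Gaussian moments: ∫x^(2j)·e^(−2αx²) dx = (2j−1)!!/(4α)^j · √(π/(2α)), odd powers integrate to 0; here √(π/(2α)) = 1.8499.
Normalization: ∫|ψ|² dx = 1.8499.
⟨x⟩ = 0.0000 and ⟨x²⟩ = 0.54466.
(Δx)² = 0.54466 − (0.0000)² = 0.54466.

0.545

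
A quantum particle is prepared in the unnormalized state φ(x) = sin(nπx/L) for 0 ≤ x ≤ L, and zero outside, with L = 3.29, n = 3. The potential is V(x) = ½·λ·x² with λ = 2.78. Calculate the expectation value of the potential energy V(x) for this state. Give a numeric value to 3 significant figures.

⟨V⟩ = ∫ V(x)·|φ|² dx / ∫|φ|² dx.
With sin²θ = (1 − cos2θ)/2 on 0 ≤ x ≤ L: ∫sin²(nπx/L) dx = L/2, ∫x·sin²(nπx/L) dx = L²/4, ∫x²·sin²(nπx/L) dx = L³·(1/6 − 1/(4n²π²)); higher powers xᵏ the same way, integrating xᵏ·cos(2nπx/L) by parts.
State is unnormalized: ∫|φ|² dx = 1.6450, and ∫φ*·V(x)·φ dx = 8.1106, so ⟨V⟩ = 8.1106 / 1.6450.
⟨V⟩ = 4.9305.

4.93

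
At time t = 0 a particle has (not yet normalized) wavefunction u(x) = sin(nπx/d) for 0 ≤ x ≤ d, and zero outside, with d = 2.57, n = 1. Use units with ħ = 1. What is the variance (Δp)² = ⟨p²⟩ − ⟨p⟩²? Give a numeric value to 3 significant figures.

1.49

Compute ⟨p⟩ and ⟨p²⟩ separately; (Δp)² = ⟨p²⟩ − ⟨p⟩².
d/dx sin(nπx/d) = (nπ/d)·cos(nπx/d) and d²/dx² sin(nπx/d) = −(nπ/d)²·sin(nπx/d); on 0 ≤ x ≤ d, ∫sin²(nπx/d) dx = d/2 and ∫sin(nπx/d)·cos(nπx/d) dx = 0.
Normalization: ∫|u|² dx = 1.2850.
⟨p⟩ = 0.0000 and ⟨p²⟩ = 1.4943.
(Δp)² = 1.4943 − (0.0000)² = 1.4943.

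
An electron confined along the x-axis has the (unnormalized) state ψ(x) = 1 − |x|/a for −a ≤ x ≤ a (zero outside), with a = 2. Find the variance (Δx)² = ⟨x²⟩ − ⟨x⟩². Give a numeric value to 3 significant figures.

0.400

Compute ⟨x⟩ and ⟨x²⟩ separately, then (Δx)² = ⟨x²⟩ − ⟨x⟩².
ψ is even, so ∫ over [−a, a] = 2∫₀ᵃ with ψ = 1 − x/a there: ∫₀ᵃ (1 − x/a)² dx = a/3, ∫₀ᵃ x²(1 − x/a)² dx = a³/30, ∫₀ᵃ x⁴(1 − x/a)² dx = a⁵/105.
Normalization: ∫|ψ|² dx = 1.3333.
⟨x⟩ = 0.0000 and ⟨x²⟩ = 0.40000.
(Δx)² = 0.40000 − (0.0000)² = 0.40000.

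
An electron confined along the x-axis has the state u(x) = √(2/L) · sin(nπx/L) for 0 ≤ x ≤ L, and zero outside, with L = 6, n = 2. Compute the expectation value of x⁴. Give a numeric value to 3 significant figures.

⟨x⁴⟩ = ∫ x⁴·|u|² dx (integrals over the domain).
With sin²θ = (1 − cos2θ)/2 on 0 ≤ x ≤ L: ∫sin²(nπx/L) dx = L/2, ∫x·sin²(nπx/L) dx = L²/4, ∫x²·sin²(nπx/L) dx = L³·(1/6 − 1/(4n²π²)); higher powers xᵏ the same way, integrating xᵏ·cos(2nπx/L) by parts.
⟨x⁴⟩ = 227.62.

228.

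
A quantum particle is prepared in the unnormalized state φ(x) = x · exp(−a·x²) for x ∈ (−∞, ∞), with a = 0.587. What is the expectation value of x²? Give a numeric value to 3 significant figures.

1.28

⟨x²⟩ = ∫ x²·|φ|² dx / ∫|φ|² dx (integrals over the domain).
Expand each integrand as polynomial × e^(−2ax²) and use ∫x^(2j)·e^(−2ax²) dx = (2j−1)!!/(4a)^j · √(π/(2a)), odd powers → 0; here √(π/(2a)) = 1.6358.
State is unnormalized: ∫|φ|² dx = 0.69670, and ∫φ*·x²·φ dx = 0.89016, so ⟨x²⟩ = 0.89016 / 0.69670.
⟨x²⟩ = 1.2777.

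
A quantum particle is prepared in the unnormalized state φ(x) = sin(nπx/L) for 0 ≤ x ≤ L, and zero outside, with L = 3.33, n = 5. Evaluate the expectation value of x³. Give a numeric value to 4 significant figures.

9.119

⟨x³⟩ = ∫ x³·|φ|² dx / ∫|φ|² dx (integrals over the domain).
With sin²θ = (1 − cos2θ)/2 on 0 ≤ x ≤ L: ∫sin²(nπx/L) dx = L/2, ∫x·sin²(nπx/L) dx = L²/4, ∫x²·sin²(nπx/L) dx = L³·(1/6 − 1/(4n²π²)); higher powers xᵏ the same way, integrating xᵏ·cos(2nπx/L) by parts.
State is unnormalized: ∫|φ|² dx = 1.6650, and ∫φ*·x³·φ dx = 15.184, so ⟨x³⟩ = 15.184 / 1.6650.
⟨x³⟩ = 9.1193.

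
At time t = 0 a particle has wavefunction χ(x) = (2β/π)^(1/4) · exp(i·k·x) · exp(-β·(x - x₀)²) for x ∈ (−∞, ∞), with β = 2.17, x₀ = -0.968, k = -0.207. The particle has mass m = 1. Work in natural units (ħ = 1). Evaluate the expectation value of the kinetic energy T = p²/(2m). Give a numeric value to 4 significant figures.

1.106

T = −(ħ²/2m) d²/dx², so ⟨T⟩ = −(ħ²/2m) ∫ χ*·χ'' dx; with m = 1.
Gaussian moments (u = x − x₀): ∫u^(2j)·e^(−2βu²) du = (2j−1)!!/(4β)^j · √(π/(2β)), odd powers integrate to 0; here √(π/(2β)) = 0.85081. Derivatives: χ′ = (ik − 2βu)·χ, χ″ = ((ik − 2βu)² − 2β)·χ; the odd-in-u pieces drop out.
⟨T⟩ = 1.1064.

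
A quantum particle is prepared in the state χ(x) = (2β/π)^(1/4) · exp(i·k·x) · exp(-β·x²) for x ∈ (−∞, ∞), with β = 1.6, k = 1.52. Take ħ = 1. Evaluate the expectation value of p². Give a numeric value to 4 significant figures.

p² χ = −ħ² d²χ/dx²; ⟨p²⟩ = −ħ² ∫ χ*·χ'' dx.
Gaussian moments: ∫x^(2j)·e^(−2βx²) dx = (2j−1)!!/(4β)^j · √(π/(2β)), odd powers integrate to 0; here √(π/(2β)) = 0.99083. Derivatives: χ′ = (ik − 2βx)·χ, χ″ = ((ik − 2βx)² − 2β)·χ; the odd-in-x pieces drop out.
⟨p²⟩ = 3.9104.

3.910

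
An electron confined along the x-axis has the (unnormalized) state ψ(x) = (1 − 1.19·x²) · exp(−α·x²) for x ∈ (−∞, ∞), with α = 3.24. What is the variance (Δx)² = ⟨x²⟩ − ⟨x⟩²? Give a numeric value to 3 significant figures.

Compute ⟨x⟩ and ⟨x²⟩ separately, then (Δx)² = ⟨x²⟩ − ⟨x⟩².
Expand each integrand as polynomial × e^(−2αx²) and use ∫x^(2j)·e^(−2αx²) dx = (2j−1)!!/(4α)^j · √(π/(2α)), odd powers → 0; here √(π/(2α)) = 0.69629.
Normalization: ∫|ψ|² dx = 0.58603.
⟨x⟩ = 0.0000 and ⟨x²⟩ = 0.052764.
(Δx)² = 0.052764 − (0.0000)² = 0.052764.

0.0528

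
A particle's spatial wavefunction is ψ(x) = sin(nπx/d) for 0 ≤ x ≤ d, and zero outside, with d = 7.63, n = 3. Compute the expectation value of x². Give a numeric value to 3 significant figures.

19.1

⟨x²⟩ = ∫ x²·|ψ|² dx / ∫|ψ|² dx (integrals over the domain).
With sin²θ = (1 − cos2θ)/2 on 0 ≤ x ≤ d: ∫sin²(nπx/d) dx = d/2, ∫x·sin²(nπx/d) dx = d²/4, ∫x²·sin²(nπx/d) dx = d³·(1/6 − 1/(4n²π²)); higher powers xᵏ the same way, integrating xᵏ·cos(2nπx/d) by parts.
State is unnormalized: ∫|ψ|² dx = 3.8150, and ∫ψ*·x²·ψ dx = 72.782, so ⟨x²⟩ = 72.782 / 3.8150.
⟨x²⟩ = 19.078.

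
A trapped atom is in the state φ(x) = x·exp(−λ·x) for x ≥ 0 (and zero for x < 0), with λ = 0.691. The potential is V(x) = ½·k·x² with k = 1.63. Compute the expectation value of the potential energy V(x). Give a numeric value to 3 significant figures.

5.12

⟨V⟩ = ∫ V(x)·|φ|² dx / ∫|φ|² dx.
Every integrand reduces to terms xʲ·e^(−2λx) on [0, ∞); use ∫₀^∞ xʲ·e^(−2λx) dx = j!/(2λ)^(j+1).
State is unnormalized: ∫|φ|² dx = 0.75771, and ∫φ*·V(x)·φ dx = 3.8800, so ⟨V⟩ = 3.8800 / 0.75771.
⟨V⟩ = 5.1206.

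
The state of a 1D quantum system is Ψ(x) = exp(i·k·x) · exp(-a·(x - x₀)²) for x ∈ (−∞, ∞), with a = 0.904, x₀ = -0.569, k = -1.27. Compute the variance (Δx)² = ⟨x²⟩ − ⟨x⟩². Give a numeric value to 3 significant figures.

0.277

Compute ⟨x⟩ and ⟨x²⟩ separately, then (Δx)² = ⟨x²⟩ − ⟨x⟩².
Gaussian moments (u = x − x₀): ∫u^(2j)·e^(−2au²) du = (2j−1)!!/(4a)^j · √(π/(2a)), odd powers integrate to 0; here √(π/(2a)) = 1.3182.
Normalization: ∫|Ψ|² dx = 1.3182.
⟨x⟩ = -0.56900 and ⟨x²⟩ = 0.60031.
(Δx)² = 0.60031 − (-0.56900)² = 0.27655.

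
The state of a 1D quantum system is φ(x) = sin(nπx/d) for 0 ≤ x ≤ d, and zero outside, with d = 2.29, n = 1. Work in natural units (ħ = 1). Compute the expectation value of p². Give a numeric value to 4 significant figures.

p² φ = −ħ² d²φ/dx²; ⟨p²⟩ = −ħ² ∫ φ*·φ'' dx / ∫|φ|² dx.
d/dx sin(nπx/d) = (nπ/d)·cos(nπx/d) and d²/dx² sin(nπx/d) = −(nπ/d)²·sin(nπx/d); on 0 ≤ x ≤ d, ∫sin²(nπx/d) dx = d/2 and ∫sin(nπx/d)·cos(nπx/d) dx = 0.
State is unnormalized: ∫|φ|² dx = 1.1450, and ∫φ*·(−ħ² φ'') dx = 2.1549, so ⟨p²⟩ = 2.1549 / 1.1450.
⟨p²⟩ = 1.8820.

1.882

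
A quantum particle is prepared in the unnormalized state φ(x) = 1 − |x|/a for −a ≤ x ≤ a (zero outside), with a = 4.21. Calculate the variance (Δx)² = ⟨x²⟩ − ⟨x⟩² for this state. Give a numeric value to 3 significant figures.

1.77

Compute ⟨x⟩ and ⟨x²⟩ separately, then (Δx)² = ⟨x²⟩ − ⟨x⟩².
φ is even, so ∫ over [−a, a] = 2∫₀ᵃ with φ = 1 − x/a there: ∫₀ᵃ (1 − x/a)² dx = a/3, ∫₀ᵃ x²(1 − x/a)² dx = a³/30, ∫₀ᵃ x⁴(1 − x/a)² dx = a⁵/105.
Normalization: ∫|φ|² dx = 2.8067.
⟨x⟩ = 0.0000 and ⟨x²⟩ = 1.7724.
(Δx)² = 1.7724 − (0.0000)² = 1.7724.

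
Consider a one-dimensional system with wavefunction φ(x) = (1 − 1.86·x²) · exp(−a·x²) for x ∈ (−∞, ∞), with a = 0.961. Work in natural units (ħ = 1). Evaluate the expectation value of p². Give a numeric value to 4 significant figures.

4.718

p² φ = −ħ² d²φ/dx²; ⟨p²⟩ = −ħ² ∫ φ*·φ'' dx / ∫|φ|² dx.
Expand each integrand as polynomial × e^(−2ax²) and use ∫x^(2j)·e^(−2ax²) dx = (2j−1)!!/(4a)^j · √(π/(2a)), odd powers → 0; here √(π/(2a)) = 1.2785. Differentiate with the product rule, d/dx e^(−ax²) = −2ax·e^(−ax²).
State is unnormalized: ∫|φ|² dx = 0.93925, and ∫φ*·(−ħ² φ'') dx = 4.4313, so ⟨p²⟩ = 4.4313 / 0.93925.
⟨p²⟩ = 4.7179.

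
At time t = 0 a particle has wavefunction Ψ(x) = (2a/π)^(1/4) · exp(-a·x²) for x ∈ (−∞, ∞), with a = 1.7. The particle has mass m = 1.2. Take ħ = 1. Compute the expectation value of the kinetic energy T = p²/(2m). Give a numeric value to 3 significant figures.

0.708

T = −(ħ²/2m) d²/dx², so ⟨T⟩ = −(ħ²/2m) ∫ Ψ*·Ψ'' dx; with m = 1.2.
Gaussian moments: ∫x^(2j)·e^(−2ax²) dx = (2j−1)!!/(4a)^j · √(π/(2a)), odd powers integrate to 0; here √(π/(2a)) = 0.96125. Derivatives: d/dx e^(−ax²) = −2ax·e^(−ax²), d²/dx² e^(−ax²) = (4a²x² − 2a)·e^(−ax²).
⟨T⟩ = 0.70833.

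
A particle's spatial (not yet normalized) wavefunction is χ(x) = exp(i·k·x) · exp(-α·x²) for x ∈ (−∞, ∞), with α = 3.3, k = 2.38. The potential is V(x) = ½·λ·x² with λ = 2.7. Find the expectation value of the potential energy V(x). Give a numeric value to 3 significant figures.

0.102

⟨V⟩ = ∫ V(x)·|χ|² dx / ∫|χ|² dx.
Gaussian moments: ∫x^(2j)·e^(−2αx²) dx = (2j−1)!!/(4α)^j · √(π/(2α)), odd powers integrate to 0; here √(π/(2α)) = 0.68993.
State is unnormalized: ∫|χ|² dx = 0.68993, and ∫χ*·V(x)·χ dx = 0.070561, so ⟨V⟩ = 0.070561 / 0.68993.
⟨V⟩ = 0.10227.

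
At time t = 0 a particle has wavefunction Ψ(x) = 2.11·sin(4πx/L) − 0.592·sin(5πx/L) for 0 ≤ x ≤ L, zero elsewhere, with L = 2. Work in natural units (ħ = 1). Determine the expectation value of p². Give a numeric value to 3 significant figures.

41.1

p² Ψ = −ħ² d²Ψ/dx²; ⟨p²⟩ = −ħ² ∫ Ψ*·Ψ'' dx / ∫|Ψ|² dx.
d²/dx² sin(jπx/L) = −(jπ/L)²·sin(jπx/L); on 0 ≤ x ≤ L, ∫sin²(jπx/L) dx = L/2 and ∫sin(jπx/L)·sin(lπx/L) dx = 0 for j ≠ l, so only diagonal terms survive in ∫|Ψ|² and ∫Ψ·Ψ″; ∫Ψ·Ψ′ dx = [Ψ²/2] between the walls = 0.
State is unnormalized: ∫|Ψ|² dx = 4.8026, and ∫Ψ*·(−ħ² Ψ'') dx = 197.38, so ⟨p²⟩ = 197.38 / 4.8026.
⟨p²⟩ = 41.099.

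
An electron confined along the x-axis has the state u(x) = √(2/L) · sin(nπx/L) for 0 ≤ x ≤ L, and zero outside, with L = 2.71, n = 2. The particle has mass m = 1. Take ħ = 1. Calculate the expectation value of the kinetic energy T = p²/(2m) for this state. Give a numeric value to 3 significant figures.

2.69

T = −(ħ²/2m) d²/dx², so ⟨T⟩ = −(ħ²/2m) ∫ u*·u'' dx; with m = 1.
d/dx sin(nπx/L) = (nπ/L)·cos(nπx/L) and d²/dx² sin(nπx/L) = −(nπ/L)²·sin(nπx/L); on 0 ≤ x ≤ L, ∫sin²(nπx/L) dx = L/2 and ∫sin(nπx/L)·cos(nπx/L) dx = 0.
⟨T⟩ = 2.6878.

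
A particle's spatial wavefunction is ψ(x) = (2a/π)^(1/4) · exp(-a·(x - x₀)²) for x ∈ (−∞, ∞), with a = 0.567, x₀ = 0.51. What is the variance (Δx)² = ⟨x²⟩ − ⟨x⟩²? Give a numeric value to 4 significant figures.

0.4409

Compute ⟨x⟩ and ⟨x²⟩ separately, then (Δx)² = ⟨x²⟩ − ⟨x⟩².
Gaussian moments (u = x − x₀): ∫u^(2j)·e^(−2au²) du = (2j−1)!!/(4a)^j · √(π/(2a)), odd powers integrate to 0; here √(π/(2a)) = 1.6644.
⟨x⟩ = 0.51000 and ⟨x²⟩ = 0.70102.
(Δx)² = 0.70102 − (0.51000)² = 0.44092.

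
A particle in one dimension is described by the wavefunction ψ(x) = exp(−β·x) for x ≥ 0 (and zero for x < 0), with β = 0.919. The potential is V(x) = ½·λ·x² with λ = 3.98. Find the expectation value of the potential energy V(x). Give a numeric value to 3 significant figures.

1.18

⟨V⟩ = ∫ V(x)·|ψ|² dx / ∫|ψ|² dx.
Every integrand reduces to terms xʲ·e^(−2βx) on [0, ∞); use ∫₀^∞ xʲ·e^(−2βx) dx = j!/(2β)^(j+1).
State is unnormalized: ∫|ψ|² dx = 0.54407, and ∫ψ*·V(x)·ψ dx = 0.64098, so ⟨V⟩ = 0.64098 / 0.54407.
⟨V⟩ = 1.1781.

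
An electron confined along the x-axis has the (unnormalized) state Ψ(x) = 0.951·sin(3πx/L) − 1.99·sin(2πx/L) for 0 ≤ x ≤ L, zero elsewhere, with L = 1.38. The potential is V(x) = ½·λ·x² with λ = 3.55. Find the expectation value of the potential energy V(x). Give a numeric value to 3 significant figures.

⟨V⟩ = ∫ V(x)·|Ψ|² dx / ∫|Ψ|² dx.
On 0 ≤ x ≤ L (j ≠ l): ∫sin²(jπx/L) dx = L/2, ∫sin(jπx/L)·sin(lπx/L) dx = 0; diagonal moments ∫x·sin²(jπx/L) dx = L²/4, ∫x²·sin²(jπx/L) dx = L³·(1/6 − 1/(4j²π²)); cross terms ∫x·sin(jπx/L)·sin(lπx/L) dx = 0 for j + l even and −4jlL²/(π²(j² − l²)²) for j + l odd, ∫x²·sin(jπx/L)·sin(lπx/L) dx = (−1)^(j+l)·4jlL³/(π²(j² − l²)²); higher powers the same way via product-to-sum and parts.
State is unnormalized: ∫|Ψ|² dx = 3.3565, and ∫Ψ*·V(x)·Ψ dx = 5.3706, so ⟨V⟩ = 5.3706 / 3.3565.
⟨V⟩ = 1.6000.

1.60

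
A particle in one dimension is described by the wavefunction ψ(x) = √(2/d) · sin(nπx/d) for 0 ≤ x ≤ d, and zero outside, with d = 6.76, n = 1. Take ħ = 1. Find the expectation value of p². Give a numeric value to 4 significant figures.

0.2160

p² ψ = −ħ² d²ψ/dx²; ⟨p²⟩ = −ħ² ∫ ψ*·ψ'' dx.
d/dx sin(nπx/d) = (nπ/d)·cos(nπx/d) and d²/dx² sin(nπx/d) = −(nπ/d)²·sin(nπx/d); on 0 ≤ x ≤ d, ∫sin²(nπx/d) dx = d/2 and ∫sin(nπx/d)·cos(nπx/d) dx = 0.
⟨p²⟩ = 0.21598.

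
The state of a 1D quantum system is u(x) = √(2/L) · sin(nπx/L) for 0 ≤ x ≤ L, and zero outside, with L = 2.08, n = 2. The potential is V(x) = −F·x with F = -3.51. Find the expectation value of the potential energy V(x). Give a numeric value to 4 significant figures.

⟨V⟩ = ∫ V(x)·|u|² dx.
With sin²θ = (1 − cos2θ)/2 on 0 ≤ x ≤ L: ∫sin²(nπx/L) dx = L/2, ∫x·sin²(nπx/L) dx = L²/4, ∫x²·sin²(nπx/L) dx = L³·(1/6 − 1/(4n²π²)); higher powers xᵏ the same way, integrating xᵏ·cos(2nπx/L) by parts.
⟨V⟩ = 3.6504.

3.650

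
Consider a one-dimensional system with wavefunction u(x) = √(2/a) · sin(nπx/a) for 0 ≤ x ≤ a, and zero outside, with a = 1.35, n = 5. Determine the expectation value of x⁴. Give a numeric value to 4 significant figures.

⟨x⁴⟩ = ∫ x⁴·|u|² dx (integrals over the domain).
With sin²θ = (1 − cos2θ)/2 on 0 ≤ x ≤ a: ∫sin²(nπx/a) dx = a/2, ∫x·sin²(nπx/a) dx = a²/4, ∫x²·sin²(nπx/a) dx = a³·(1/6 − 1/(4n²π²)); higher powers xᵏ the same way, integrating xᵏ·cos(2nπx/a) by parts.
⟨x⁴⟩ = 0.65092.

0.6509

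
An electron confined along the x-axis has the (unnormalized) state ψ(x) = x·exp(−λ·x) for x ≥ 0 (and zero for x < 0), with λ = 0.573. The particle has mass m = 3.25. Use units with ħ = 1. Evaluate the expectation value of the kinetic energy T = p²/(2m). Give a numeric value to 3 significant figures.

0.0505

T = −(ħ²/2m) d²/dx², so ⟨T⟩ = −(ħ²/2m) ∫ ψ*·ψ'' dx / ∫|ψ|² dx; with m = 3.25.
Differentiate x·exp(−λ·x) with the product rule; every integrand then reduces to terms xʲ·e^(−2λx) on [0, ∞), with ∫₀^∞ xʲ·e^(−2λx) dx = j!/(2λ)^(j+1).
State is unnormalized: ∫|ψ|² dx = 1.3289, and ∫ψ*·(−ħ²/2m · ψ'') dx = 0.067123, so ⟨T⟩ = 0.067123 / 1.3289.
⟨T⟩ = 0.050512.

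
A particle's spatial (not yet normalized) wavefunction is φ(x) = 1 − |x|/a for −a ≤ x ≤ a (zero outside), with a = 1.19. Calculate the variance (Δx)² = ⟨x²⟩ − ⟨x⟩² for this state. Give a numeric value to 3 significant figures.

Compute ⟨x⟩ and ⟨x²⟩ separately, then (Δx)² = ⟨x²⟩ − ⟨x⟩².
φ is even, so ∫ over [−a, a] = 2∫₀ᵃ with φ = 1 − x/a there: ∫₀ᵃ (1 − x/a)² dx = a/3, ∫₀ᵃ x²(1 − x/a)² dx = a³/30, ∫₀ᵃ x⁴(1 − x/a)² dx = a⁵/105.
Normalization: ∫|φ|² dx = 0.79333.
⟨x⟩ = 0.0000 and ⟨x²⟩ = 0.14161.
(Δx)² = 0.14161 − (0.0000)² = 0.14161.

0.142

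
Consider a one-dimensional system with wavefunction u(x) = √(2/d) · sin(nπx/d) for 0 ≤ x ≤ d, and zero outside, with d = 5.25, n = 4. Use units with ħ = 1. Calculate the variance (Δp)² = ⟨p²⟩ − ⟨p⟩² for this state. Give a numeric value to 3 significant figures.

Compute ⟨p⟩ and ⟨p²⟩ separately; (Δp)² = ⟨p²⟩ − ⟨p⟩².
d/dx sin(nπx/d) = (nπ/d)·cos(nπx/d) and d²/dx² sin(nπx/d) = −(nπ/d)²·sin(nπx/d); on 0 ≤ x ≤ d, ∫sin²(nπx/d) dx = d/2 and ∫sin(nπx/d)·cos(nπx/d) dx = 0.
⟨p⟩ = 0.0000 and ⟨p²⟩ = 5.7293.
(Δp)² = 5.7293 − (0.0000)² = 5.7293.

5.73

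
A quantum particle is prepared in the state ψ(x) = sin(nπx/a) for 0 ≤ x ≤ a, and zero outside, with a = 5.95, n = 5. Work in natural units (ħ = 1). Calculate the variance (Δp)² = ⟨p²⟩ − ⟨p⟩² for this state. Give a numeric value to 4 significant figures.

Compute ⟨p⟩ and ⟨p²⟩ separately; (Δp)² = ⟨p²⟩ − ⟨p⟩².
d/dx sin(nπx/a) = (nπ/a)·cos(nπx/a) and d²/dx² sin(nπx/a) = −(nπ/a)²·sin(nπx/a); on 0 ≤ x ≤ a, ∫sin²(nπx/a) dx = a/2 and ∫sin(nπx/a)·cos(nπx/a) dx = 0.
Normalization: ∫|ψ|² dx = 2.9750.
⟨p⟩ = 0.0000 and ⟨p²⟩ = 6.9696.
(Δp)² = 6.9696 − (0.0000)² = 6.9696.

6.970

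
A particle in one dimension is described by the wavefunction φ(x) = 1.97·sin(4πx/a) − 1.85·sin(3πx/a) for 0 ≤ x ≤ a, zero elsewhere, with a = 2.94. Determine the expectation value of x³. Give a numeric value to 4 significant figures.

10.62

⟨x³⟩ = ∫ x³·|φ|² dx / ∫|φ|² dx (integrals over the domain).
On 0 ≤ x ≤ a (j ≠ l): ∫sin²(jπx/a) dx = a/2, ∫sin(jπx/a)·sin(lπx/a) dx = 0; diagonal moments ∫x·sin²(jπx/a) dx = a²/4, ∫x²·sin²(jπx/a) dx = a³·(1/6 − 1/(4j²π²)); cross terms ∫x·sin(jπx/a)·sin(lπx/a) dx = 0 for j + l even and −4jla²/(π²(j² − l²)²) for j + l odd, ∫x²·sin(jπx/a)·sin(lπx/a) dx = (−1)^(j+l)·4jla³/(π²(j² − l²)²); higher powers the same way via product-to-sum and parts.
State is unnormalized: ∫|φ|² dx = 10.736, and ∫φ*·x³·φ dx = 113.98, so ⟨x³⟩ = 113.98 / 10.736.
⟨x³⟩ = 10.617.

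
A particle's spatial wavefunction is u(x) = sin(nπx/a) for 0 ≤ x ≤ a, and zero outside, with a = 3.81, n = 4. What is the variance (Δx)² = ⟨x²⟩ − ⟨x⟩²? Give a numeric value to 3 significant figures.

1.16

Compute ⟨x⟩ and ⟨x²⟩ separately, then (Δx)² = ⟨x²⟩ − ⟨x⟩².
With sin²θ = (1 − cos2θ)/2 on 0 ≤ x ≤ a: ∫sin²(nπx/a) dx = a/2, ∫x·sin²(nπx/a) dx = a²/4, ∫x²·sin²(nπx/a) dx = a³·(1/6 − 1/(4n²π²)); higher powers xᵏ the same way, integrating xᵏ·cos(2nπx/a) by parts.
Normalization: ∫|u|² dx = 1.9050.
⟨x⟩ = 1.9050 and ⟨x²⟩ = 4.7927.
(Δx)² = 4.7927 − (1.9050)² = 1.1637.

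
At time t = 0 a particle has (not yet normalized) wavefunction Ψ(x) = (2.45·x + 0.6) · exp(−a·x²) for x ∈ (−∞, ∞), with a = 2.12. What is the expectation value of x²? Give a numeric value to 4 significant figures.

0.2743

⟨x²⟩ = ∫ x²·|Ψ|² dx / ∫|Ψ|² dx (integrals over the domain).
Expand each integrand as polynomial × e^(−2ax²) and use ∫x^(2j)·e^(−2ax²) dx = (2j−1)!!/(4a)^j · √(π/(2a)), odd powers → 0; here √(π/(2a)) = 0.86078.
State is unnormalized: ∫|Ψ|² dx = 0.91918, and ∫Ψ*·x²·Ψ dx = 0.25210, so ⟨x²⟩ = 0.25210 / 0.91918.
⟨x²⟩ = 0.27426.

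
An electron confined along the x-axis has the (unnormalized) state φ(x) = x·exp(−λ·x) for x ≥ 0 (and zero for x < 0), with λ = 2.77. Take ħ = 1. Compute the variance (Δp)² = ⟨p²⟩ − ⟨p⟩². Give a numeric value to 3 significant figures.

7.67

Compute ⟨p⟩ and ⟨p²⟩ separately; (Δp)² = ⟨p²⟩ − ⟨p⟩².
Differentiate x·exp(−λ·x) with the product rule; every integrand then reduces to terms xʲ·e^(−2λx) on [0, ∞), with ∫₀^∞ xʲ·e^(−2λx) dx = j!/(2λ)^(j+1).
Normalization: ∫|φ|² dx = 0.011763.
⟨p⟩ = 0.0000 and ⟨p²⟩ = 7.6729.
(Δp)² = 7.6729 − (0.0000)² = 7.6729.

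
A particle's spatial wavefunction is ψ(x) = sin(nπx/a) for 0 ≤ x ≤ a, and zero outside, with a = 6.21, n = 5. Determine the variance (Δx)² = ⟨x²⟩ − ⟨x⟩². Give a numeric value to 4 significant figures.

Compute ⟨x⟩ and ⟨x²⟩ separately, then (Δx)² = ⟨x²⟩ − ⟨x⟩².
With sin²θ = (1 − cos2θ)/2 on 0 ≤ x ≤ a: ∫sin²(nπx/a) dx = a/2, ∫x·sin²(nπx/a) dx = a²/4, ∫x²·sin²(nπx/a) dx = a³·(1/6 − 1/(4n²π²)); higher powers xᵏ the same way, integrating xᵏ·cos(2nπx/a) by parts.
Normalization: ∫|ψ|² dx = 3.1050.
⟨x⟩ = 3.1050 and ⟨x²⟩ = 12.777.
(Δx)² = 12.777 − (3.1050)² = 3.1355.

3.136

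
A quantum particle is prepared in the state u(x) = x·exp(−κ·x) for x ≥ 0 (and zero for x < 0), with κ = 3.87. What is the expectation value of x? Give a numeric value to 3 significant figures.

⟨x⟩ = ∫ x·|u|² dx / ∫|u|² dx (integrals over the domain).
Every integrand reduces to terms xʲ·e^(−2κx) on [0, ∞); use ∫₀^∞ xʲ·e^(−2κx) dx = j!/(2κ)^(j+1).
State is unnormalized: ∫|u|² dx = 0.0043133, and ∫u*·x·u dx = 0.0016718, so ⟨x⟩ = 0.0016718 / 0.0043133.
⟨x⟩ = 0.38760.

0.388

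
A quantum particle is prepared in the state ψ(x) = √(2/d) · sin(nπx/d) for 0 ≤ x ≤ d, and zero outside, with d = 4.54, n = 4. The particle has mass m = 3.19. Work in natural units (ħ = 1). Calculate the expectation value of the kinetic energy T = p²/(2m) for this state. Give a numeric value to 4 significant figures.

T = −(ħ²/2m) d²/dx², so ⟨T⟩ = −(ħ²/2m) ∫ ψ*·ψ'' dx; with m = 3.19.
d/dx sin(nπx/d) = (nπ/d)·cos(nπx/d) and d²/dx² sin(nπx/d) = −(nπ/d)²·sin(nπx/d); on 0 ≤ x ≤ d, ∫sin²(nπx/d) dx = d/2 and ∫sin(nπx/d)·cos(nπx/d) dx = 0.
⟨T⟩ = 1.2008.

1.201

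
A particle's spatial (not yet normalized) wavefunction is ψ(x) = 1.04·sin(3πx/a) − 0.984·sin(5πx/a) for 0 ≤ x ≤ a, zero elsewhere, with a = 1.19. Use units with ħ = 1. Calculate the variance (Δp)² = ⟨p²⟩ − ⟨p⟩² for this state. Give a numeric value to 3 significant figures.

Compute ⟨p⟩ and ⟨p²⟩ separately; (Δp)² = ⟨p²⟩ − ⟨p⟩².
d²/dx² sin(jπx/a) = −(jπ/a)²·sin(jπx/a); on 0 ≤ x ≤ a, ∫sin²(jπx/a) dx = a/2 and ∫sin(jπx/a)·sin(lπx/a) dx = 0 for j ≠ l, so only diagonal terms survive in ∫|ψ|² and ∫ψ·ψ″; ∫ψ·ψ′ dx = [ψ²/2] between the walls = 0.
Normalization: ∫|ψ|² dx = 1.2197.
⟨p⟩ = 0.0000 and ⟨p²⟩ = 115.40.
(Δp)² = 115.40 − (0.0000)² = 115.40.

115.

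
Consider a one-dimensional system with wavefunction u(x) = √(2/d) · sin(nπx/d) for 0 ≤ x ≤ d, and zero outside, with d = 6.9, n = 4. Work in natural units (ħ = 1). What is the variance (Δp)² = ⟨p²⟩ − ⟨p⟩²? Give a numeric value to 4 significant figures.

3.317

Compute ⟨p⟩ and ⟨p²⟩ separately; (Δp)² = ⟨p²⟩ − ⟨p⟩².
d/dx sin(nπx/d) = (nπ/d)·cos(nπx/d) and d²/dx² sin(nπx/d) = −(nπ/d)²·sin(nπx/d); on 0 ≤ x ≤ d, ∫sin²(nπx/d) dx = d/2 and ∫sin(nπx/d)·cos(nπx/d) dx = 0.
⟨p⟩ = 0.0000 and ⟨p²⟩ = 3.3168.
(Δp)² = 3.3168 − (0.0000)² = 3.3168.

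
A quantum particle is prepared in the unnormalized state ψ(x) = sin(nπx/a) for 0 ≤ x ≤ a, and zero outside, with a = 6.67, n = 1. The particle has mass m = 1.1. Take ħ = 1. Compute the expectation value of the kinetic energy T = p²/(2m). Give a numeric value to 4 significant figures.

T = −(ħ²/2m) d²/dx², so ⟨T⟩ = −(ħ²/2m) ∫ ψ*·ψ'' dx / ∫|ψ|² dx; with m = 1.1.
d/dx sin(nπx/a) = (nπ/a)·cos(nπx/a) and d²/dx² sin(nπx/a) = −(nπ/a)²·sin(nπx/a); on 0 ≤ x ≤ a, ∫sin²(nπx/a) dx = a/2 and ∫sin(nπx/a)·cos(nπx/a) dx = 0.
State is unnormalized: ∫|ψ|² dx = 3.3350, and ∫ψ*·(−ħ²/2m · ψ'') dx = 0.33630, so ⟨T⟩ = 0.33630 / 3.3350.
⟨T⟩ = 0.10084.

0.1008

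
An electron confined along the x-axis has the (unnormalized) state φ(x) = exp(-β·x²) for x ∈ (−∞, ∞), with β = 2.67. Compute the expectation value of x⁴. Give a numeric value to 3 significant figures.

⟨x⁴⟩ = ∫ x⁴·|φ|² dx / ∫|φ|² dx (integrals over the domain).
Gaussian moments: ∫x^(2j)·e^(−2βx²) dx = (2j−1)!!/(4β)^j · √(π/(2β)), odd powers integrate to 0; here √(π/(2β)) = 0.76702.
State is unnormalized: ∫|φ|² dx = 0.76702, and ∫φ*·x⁴·φ dx = 0.020174, so ⟨x⁴⟩ = 0.020174 / 0.76702.
⟨x⁴⟩ = 0.026301.

0.0263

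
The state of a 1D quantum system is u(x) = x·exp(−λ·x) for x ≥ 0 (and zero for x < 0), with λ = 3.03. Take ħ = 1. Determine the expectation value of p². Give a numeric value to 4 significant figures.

9.181

p² u = −ħ² d²u/dx²; ⟨p²⟩ = −ħ² ∫ u*·u'' dx / ∫|u|² dx.
Differentiate x·exp(−λ·x) with the product rule; every integrand then reduces to terms xʲ·e^(−2λx) on [0, ∞), with ∫₀^∞ xʲ·e^(−2λx) dx = j!/(2λ)^(j+1).
State is unnormalized: ∫|u|² dx = 0.0089869, and ∫u*·(−ħ² u'') dx = 0.082508, so ⟨p²⟩ = 0.082508 / 0.0089869.
⟨p²⟩ = 9.1809.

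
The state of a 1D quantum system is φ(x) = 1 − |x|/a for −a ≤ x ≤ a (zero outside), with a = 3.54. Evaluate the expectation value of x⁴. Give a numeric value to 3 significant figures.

4.49

⟨x⁴⟩ = ∫ x⁴·|φ|² dx / ∫|φ|² dx (integrals over the domain).
φ is even, so ∫ over [−a, a] = 2∫₀ᵃ with φ = 1 − x/a there: ∫₀ᵃ (1 − x/a)² dx = a/3, ∫₀ᵃ x²(1 − x/a)² dx = a³/30, ∫₀ᵃ x⁴(1 − x/a)² dx = a⁵/105.
State is unnormalized: ∫|φ|² dx = 2.3600, and ∫φ*·x⁴·φ dx = 10.589, so ⟨x⁴⟩ = 10.589 / 2.3600.
⟨x⁴⟩ = 4.4869.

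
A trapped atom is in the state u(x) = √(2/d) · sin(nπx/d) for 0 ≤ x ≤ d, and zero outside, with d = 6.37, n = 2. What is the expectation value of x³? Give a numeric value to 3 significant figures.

⟨x³⟩ = ∫ x³·|u|² dx (integrals over the domain).
With sin²θ = (1 − cos2θ)/2 on 0 ≤ x ≤ d: ∫sin²(nπx/d) dx = d/2, ∫x·sin²(nπx/d) dx = d²/4, ∫x²·sin²(nπx/d) dx = d³·(1/6 − 1/(4n²π²)); higher powers xᵏ the same way, integrating xᵏ·cos(2nπx/d) by parts.
⟨x³⟩ = 59.708.

59.7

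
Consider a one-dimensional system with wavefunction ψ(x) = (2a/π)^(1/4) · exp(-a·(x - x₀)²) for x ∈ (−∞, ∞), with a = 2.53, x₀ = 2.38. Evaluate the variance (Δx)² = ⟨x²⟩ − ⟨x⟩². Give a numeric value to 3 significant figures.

Compute ⟨x⟩ and ⟨x²⟩ separately, then (Δx)² = ⟨x²⟩ − ⟨x⟩².
Gaussian moments (u = x − x₀): ∫u^(2j)·e^(−2au²) du = (2j−1)!!/(4a)^j · √(π/(2a)), odd powers integrate to 0; here √(π/(2a)) = 0.78795.
⟨x⟩ = 2.3800 and ⟨x²⟩ = 5.7632.
(Δx)² = 5.7632 − (2.3800)² = 0.098814.

0.0988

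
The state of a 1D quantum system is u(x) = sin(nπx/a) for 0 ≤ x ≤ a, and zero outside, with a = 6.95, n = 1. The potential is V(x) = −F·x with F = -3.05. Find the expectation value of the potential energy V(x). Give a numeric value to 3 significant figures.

⟨V⟩ = ∫ V(x)·|u|² dx / ∫|u|² dx.
With sin²θ = (1 − cos2θ)/2 on 0 ≤ x ≤ a: ∫sin²(nπx/a) dx = a/2, ∫x·sin²(nπx/a) dx = a²/4, ∫x²·sin²(nπx/a) dx = a³·(1/6 − 1/(4n²π²)); higher powers xᵏ the same way, integrating xᵏ·cos(2nπx/a) by parts.
State is unnormalized: ∫|u|² dx = 3.4750, and ∫u*·V(x)·u dx = 36.831, so ⟨V⟩ = 36.831 / 3.4750.
⟨V⟩ = 10.599.

10.6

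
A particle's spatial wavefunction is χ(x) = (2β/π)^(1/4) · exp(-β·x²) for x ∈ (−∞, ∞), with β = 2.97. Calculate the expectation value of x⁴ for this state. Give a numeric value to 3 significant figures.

0.0213

⟨x⁴⟩ = ∫ x⁴·|χ|² dx (integrals over the domain).
Gaussian moments: ∫x^(2j)·e^(−2βx²) dx = (2j−1)!!/(4β)^j · √(π/(2β)), odd powers integrate to 0; here √(π/(2β)) = 0.72725.
⟨x⁴⟩ = 0.021256.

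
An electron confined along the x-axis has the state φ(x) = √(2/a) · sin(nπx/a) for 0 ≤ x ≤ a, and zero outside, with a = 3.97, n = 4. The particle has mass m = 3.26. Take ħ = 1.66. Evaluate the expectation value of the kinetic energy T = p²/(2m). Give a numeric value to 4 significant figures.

T = −(ħ²/2m) d²/dx², so ⟨T⟩ = −(ħ²/2m) ∫ φ*·φ'' dx; with m = 3.26.
d/dx sin(nπx/a) = (nπ/a)·cos(nπx/a) and d²/dx² sin(nπx/a) = −(nπ/a)²·sin(nπx/a); on 0 ≤ x ≤ a, ∫sin²(nπx/a) dx = a/2 and ∫sin(nπx/a)·cos(nπx/a) dx = 0.
⟨T⟩ = 4.2346.

4.235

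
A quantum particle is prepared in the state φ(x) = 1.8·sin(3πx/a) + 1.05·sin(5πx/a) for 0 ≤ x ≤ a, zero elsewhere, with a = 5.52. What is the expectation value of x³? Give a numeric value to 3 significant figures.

⟨x³⟩ = ∫ x³·|φ|² dx / ∫|φ|² dx (integrals over the domain).
On 0 ≤ x ≤ a (j ≠ l): ∫sin²(jπx/a) dx = a/2, ∫sin(jπx/a)·sin(lπx/a) dx = 0; diagonal moments ∫x·sin²(jπx/a) dx = a²/4, ∫x²·sin²(jπx/a) dx = a³·(1/6 − 1/(4j²π²)); cross terms ∫x·sin(jπx/a)·sin(lπx/a) dx = 0 for j + l even and −4jla²/(π²(j² − l²)²) for j + l odd, ∫x²·sin(jπx/a)·sin(lπx/a) dx = (−1)^(j+l)·4jla³/(π²(j² − l²)²); higher powers the same way via product-to-sum and parts.
State is unnormalized: ∫|φ|² dx = 11.985, and ∫φ*·x³·φ dx = 614.73, so ⟨x³⟩ = 614.73 / 11.985.
⟨x³⟩ = 51.290.

51.3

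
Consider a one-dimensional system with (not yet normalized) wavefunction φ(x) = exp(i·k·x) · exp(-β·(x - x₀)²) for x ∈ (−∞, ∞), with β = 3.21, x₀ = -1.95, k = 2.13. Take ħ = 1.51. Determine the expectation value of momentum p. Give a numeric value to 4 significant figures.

p φ = −iħ dφ/dx; then ⟨p⟩ = ∫ φ*·(pφ) dx / ∫|φ|² dx.
Gaussian moments (u = x − x₀): ∫u^(2j)·e^(−2βu²) du = (2j−1)!!/(4β)^j · √(π/(2β)), odd powers integrate to 0; here √(π/(2β)) = 0.69953. Derivatives: φ′ = (ik − 2βu)·φ, φ″ = ((ik − 2βu)² − 2β)·φ; the odd-in-u pieces drop out.
State is unnormalized: ∫|φ|² dx = 0.69953, and ∫φ*·(−iħ φ') dx = 2.2499, so ⟨p⟩ = 2.2499 / 0.69953.
⟨p⟩ = 3.2163.

3.216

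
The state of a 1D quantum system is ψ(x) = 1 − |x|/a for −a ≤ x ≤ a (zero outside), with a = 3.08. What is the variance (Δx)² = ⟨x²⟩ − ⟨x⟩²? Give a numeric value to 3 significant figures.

0.949

Compute ⟨x⟩ and ⟨x²⟩ separately, then (Δx)² = ⟨x²⟩ − ⟨x⟩².
ψ is even, so ∫ over [−a, a] = 2∫₀ᵃ with ψ = 1 − x/a there: ∫₀ᵃ (1 − x/a)² dx = a/3, ∫₀ᵃ x²(1 − x/a)² dx = a³/30, ∫₀ᵃ x⁴(1 − x/a)² dx = a⁵/105.
Normalization: ∫|ψ|² dx = 2.0533.
⟨x⟩ = 0.0000 and ⟨x²⟩ = 0.94864.
(Δx)² = 0.94864 − (0.0000)² = 0.94864.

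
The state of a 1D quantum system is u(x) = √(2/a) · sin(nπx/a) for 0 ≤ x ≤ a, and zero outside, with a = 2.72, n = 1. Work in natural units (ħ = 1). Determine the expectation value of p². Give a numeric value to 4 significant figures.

p² u = −ħ² d²u/dx²; ⟨p²⟩ = −ħ² ∫ u*·u'' dx.
d/dx sin(nπx/a) = (nπ/a)·cos(nπx/a) and d²/dx² sin(nπx/a) = −(nπ/a)²·sin(nπx/a); on 0 ≤ x ≤ a, ∫sin²(nπx/a) dx = a/2 and ∫sin(nπx/a)·cos(nπx/a) dx = 0.
⟨p²⟩ = 1.3340.

1.334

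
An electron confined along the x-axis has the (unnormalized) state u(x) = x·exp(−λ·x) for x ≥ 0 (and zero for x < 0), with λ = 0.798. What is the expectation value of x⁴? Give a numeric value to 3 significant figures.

55.5

⟨x⁴⟩ = ∫ x⁴·|u|² dx / ∫|u|² dx (integrals over the domain).
Every integrand reduces to terms xʲ·e^(−2λx) on [0, ∞); use ∫₀^∞ xʲ·e^(−2λx) dx = j!/(2λ)^(j+1).
State is unnormalized: ∫|u|² dx = 0.49196, and ∫u*·x⁴·u dx = 27.296, so ⟨x⁴⟩ = 27.296 / 0.49196.
⟨x⁴⟩ = 55.484.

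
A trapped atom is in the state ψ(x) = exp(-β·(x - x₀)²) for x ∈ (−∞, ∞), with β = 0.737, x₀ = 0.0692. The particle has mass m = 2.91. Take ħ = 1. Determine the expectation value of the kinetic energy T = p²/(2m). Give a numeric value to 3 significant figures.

T = −(ħ²/2m) d²/dx², so ⟨T⟩ = −(ħ²/2m) ∫ ψ*·ψ'' dx / ∫|ψ|² dx; with m = 2.91.
Gaussian moments (u = x − x₀): ∫u^(2j)·e^(−2βu²) du = (2j−1)!!/(4β)^j · √(π/(2β)), odd powers integrate to 0; here √(π/(2β)) = 1.4599. Derivatives: d/dx e^(−βu²) = −2βu·e^(−βu²), d²/dx² e^(−βu²) = (4β²u² − 2β)·e^(−βu²).
State is unnormalized: ∫|ψ|² dx = 1.4599, and ∫ψ*·(−ħ²/2m · ψ'') dx = 0.18487, so ⟨T⟩ = 0.18487 / 1.4599.
⟨T⟩ = 0.12663.

0.127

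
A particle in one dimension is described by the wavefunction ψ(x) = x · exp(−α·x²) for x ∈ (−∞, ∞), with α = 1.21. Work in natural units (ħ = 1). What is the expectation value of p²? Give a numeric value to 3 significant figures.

p² ψ = −ħ² d²ψ/dx²; ⟨p²⟩ = −ħ² ∫ ψ*·ψ'' dx / ∫|ψ|² dx.
Expand each integrand as polynomial × e^(−2αx²) and use ∫x^(2j)·e^(−2αx²) dx = (2j−1)!!/(4α)^j · √(π/(2α)), odd powers → 0; here √(π/(2α)) = 1.1394. Differentiate with the product rule, d/dx e^(−αx²) = −2αx·e^(−αx²).
State is unnormalized: ∫|ψ|² dx = 0.23541, and ∫ψ*·(−ħ² ψ'') dx = 0.85453, so ⟨p²⟩ = 0.85453 / 0.23541.
⟨p²⟩ = 3.6300.

3.63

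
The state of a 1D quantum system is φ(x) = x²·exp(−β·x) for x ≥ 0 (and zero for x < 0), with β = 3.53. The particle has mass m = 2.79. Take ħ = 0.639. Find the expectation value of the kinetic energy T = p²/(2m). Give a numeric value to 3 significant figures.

0.304

T = −(ħ²/2m) d²/dx², so ⟨T⟩ = −(ħ²/2m) ∫ φ*·φ'' dx / ∫|φ|² dx; with m = 2.79.
Differentiate x²·exp(−β·x) with the product rule; every integrand then reduces to terms xʲ·e^(−2βx) on [0, ∞), with ∫₀^∞ xʲ·e^(−2βx) dx = j!/(2β)^(j+1).
State is unnormalized: ∫|φ|² dx = 0.0013683, and ∫φ*·(−ħ²/2m · φ'') dx = 0.00041589, so ⟨T⟩ = 0.00041589 / 0.0013683.
⟨T⟩ = 0.30395.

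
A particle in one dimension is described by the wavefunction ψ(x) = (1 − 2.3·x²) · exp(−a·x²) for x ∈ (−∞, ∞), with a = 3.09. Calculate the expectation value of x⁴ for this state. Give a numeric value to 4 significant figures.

⟨x⁴⟩ = ∫ x⁴·|ψ|² dx / ∫|ψ|² dx (integrals over the domain).
Expand each integrand as polynomial × e^(−2ax²) and use ∫x^(2j)·e^(−2ax²) dx = (2j−1)!!/(4a)^j · √(π/(2a)), odd powers → 0; here √(π/(2a)) = 0.71299.
State is unnormalized: ∫|ψ|² dx = 0.52170, and ∫ψ*·x⁴·ψ dx = 0.0049160, so ⟨x⁴⟩ = 0.0049160 / 0.52170.
⟨x⁴⟩ = 0.0094231.

0.009423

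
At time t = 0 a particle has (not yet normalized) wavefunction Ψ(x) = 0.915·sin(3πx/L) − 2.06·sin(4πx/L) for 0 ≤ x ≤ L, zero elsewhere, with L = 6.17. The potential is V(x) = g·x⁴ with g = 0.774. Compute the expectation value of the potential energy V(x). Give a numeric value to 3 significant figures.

342.

⟨V⟩ = ∫ V(x)·|Ψ|² dx / ∫|Ψ|² dx.
On 0 ≤ x ≤ L (j ≠ l): ∫sin²(jπx/L) dx = L/2, ∫sin(jπx/L)·sin(lπx/L) dx = 0; diagonal moments ∫x·sin²(jπx/L) dx = L²/4, ∫x²·sin²(jπx/L) dx = L³·(1/6 − 1/(4j²π²)); cross terms ∫x·sin(jπx/L)·sin(lπx/L) dx = 0 for j + l even and −4jlL²/(π²(j² − l²)²) for j + l odd, ∫x²·sin(jπx/L)·sin(lπx/L) dx = (−1)^(j+l)·4jlL³/(π²(j² − l²)²); higher powers the same way via product-to-sum and parts.
State is unnormalized: ∫|Ψ|² dx = 15.674, and ∫Ψ*·V(x)·Ψ dx = 5358.6, so ⟨V⟩ = 5358.6 / 15.674.
⟨V⟩ = 341.87.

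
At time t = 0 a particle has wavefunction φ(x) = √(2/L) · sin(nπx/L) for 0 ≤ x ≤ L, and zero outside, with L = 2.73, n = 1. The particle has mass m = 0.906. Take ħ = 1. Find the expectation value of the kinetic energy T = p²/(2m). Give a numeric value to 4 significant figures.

0.7308

T = −(ħ²/2m) d²/dx², so ⟨T⟩ = −(ħ²/2m) ∫ φ*·φ'' dx; with m = 0.906.
d/dx sin(nπx/L) = (nπ/L)·cos(nπx/L) and d²/dx² sin(nπx/L) = −(nπ/L)²·sin(nπx/L); on 0 ≤ x ≤ L, ∫sin²(nπx/L) dx = L/2 and ∫sin(nπx/L)·cos(nπx/L) dx = 0.
⟨T⟩ = 0.73083.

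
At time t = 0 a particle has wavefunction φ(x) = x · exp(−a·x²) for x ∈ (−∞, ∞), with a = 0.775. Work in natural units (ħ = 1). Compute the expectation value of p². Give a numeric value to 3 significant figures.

2.33

p² φ = −ħ² d²φ/dx²; ⟨p²⟩ = −ħ² ∫ φ*·φ'' dx / ∫|φ|² dx.
Expand each integrand as polynomial × e^(−2ax²) and use ∫x^(2j)·e^(−2ax²) dx = (2j−1)!!/(4a)^j · √(π/(2a)), odd powers → 0; here √(π/(2a)) = 1.4237. Differentiate with the product rule, d/dx e^(−ax²) = −2ax·e^(−ax²).
State is unnormalized: ∫|φ|² dx = 0.45925, and ∫φ*·(−ħ² φ'') dx = 1.0678, so ⟨p²⟩ = 1.0678 / 0.45925.
⟨p²⟩ = 2.3250.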